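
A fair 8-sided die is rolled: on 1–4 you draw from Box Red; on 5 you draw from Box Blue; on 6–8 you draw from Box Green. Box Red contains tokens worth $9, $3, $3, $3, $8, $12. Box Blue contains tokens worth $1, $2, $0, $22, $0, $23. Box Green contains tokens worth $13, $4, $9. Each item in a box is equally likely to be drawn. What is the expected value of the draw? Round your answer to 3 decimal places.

E[X | Box Red] = (9 + 3 + 3 + 3 + 8 + 12)/6 = 19/3
E[X | Box Blue] = (1 + 2 + 0 + 22 + 0 + 23)/6 = 8
E[X | Box Green] = (13 + 4 + 9)/3 = 26/3
E[X] = (1/2)·19/3 + (1/8)·8 + (3/8)·26/3 = 89/12 ≈ 7.417

$7.417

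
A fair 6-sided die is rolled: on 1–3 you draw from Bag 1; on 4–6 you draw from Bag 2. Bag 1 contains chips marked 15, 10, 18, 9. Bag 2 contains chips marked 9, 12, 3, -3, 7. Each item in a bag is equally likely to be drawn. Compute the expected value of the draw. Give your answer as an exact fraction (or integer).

E[X | Bag 1] = (15 + 10 + 18 + 9)/4 = 13
E[X | Bag 2] = (9 + 12 + 3 − 3 + 7)/5 = 28/5
E[X] = (1/2)·13 + (1/2)·28/5 = 93/10

93/10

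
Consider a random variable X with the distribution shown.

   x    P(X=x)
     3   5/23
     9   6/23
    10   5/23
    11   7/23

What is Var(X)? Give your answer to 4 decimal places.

E[X] = (5/23)·3 + (6/23)·9 + (5/23)·10 + (7/23)·11 = 196/23
E[X²] = (5/23)·9 + (6/23)·81 + (5/23)·100 + (7/23)·121 = 1878/23
Var(X) = 1878/23 − (196/23)² = 4778/529 ≈ 9.0321

9.0321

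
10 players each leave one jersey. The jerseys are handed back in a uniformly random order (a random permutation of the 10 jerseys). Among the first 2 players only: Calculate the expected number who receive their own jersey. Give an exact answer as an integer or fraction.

Let Xᵢ = 1 if person i gets their own jersey. For each i, P(Xᵢ=1) = 1/10.
By linearity of expectation, E[X₁+…+X_2] = 2·(1/10) = 1/5.

1/5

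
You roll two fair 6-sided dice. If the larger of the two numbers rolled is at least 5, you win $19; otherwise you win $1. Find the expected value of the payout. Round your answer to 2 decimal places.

E[payout] = (4/9)·1 + (5/9)·19 = 11
≈ $11.00

$11.00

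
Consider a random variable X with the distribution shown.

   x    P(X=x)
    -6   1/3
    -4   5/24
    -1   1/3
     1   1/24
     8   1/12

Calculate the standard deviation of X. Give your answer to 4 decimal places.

3.8728

E[X] = -59/24, E[X²] = 505/24
Var(X) = E[X²] − (E[X])² = 505/24 − 3481/576 = 8639/576
SD(X) = √(8639/576) ≈ 3.8728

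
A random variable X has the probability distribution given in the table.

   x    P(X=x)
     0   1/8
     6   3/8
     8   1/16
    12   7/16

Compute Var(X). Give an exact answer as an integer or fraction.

E[X] = (1/8)·0 + (3/8)·6 + (1/16)·8 + (7/16)·12 = 8
E[X²] = (1/8)·0 + (3/8)·36 + (1/16)·64 + (7/16)·144 = 161/2
Var(X) = 161/2 − (8)² = 33/2

33/2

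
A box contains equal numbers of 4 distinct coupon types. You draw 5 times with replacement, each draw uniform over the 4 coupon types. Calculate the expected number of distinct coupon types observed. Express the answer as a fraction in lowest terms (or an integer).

781/256

Let Xⱼ=1 if type j appears at least once. P(Xⱼ=1) = 1 − ((4−1)/4)^5 = 781/1024.
E[#distinct] = 4·781/1024 = 781/256.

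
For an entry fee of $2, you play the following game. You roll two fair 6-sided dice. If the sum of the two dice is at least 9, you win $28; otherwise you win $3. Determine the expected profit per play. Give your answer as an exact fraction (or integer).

E[payout] = (13/18)·3 + (5/18)·28 = 179/18
Expected profit = 179/18 − 2 = 143/18

143/18 dollars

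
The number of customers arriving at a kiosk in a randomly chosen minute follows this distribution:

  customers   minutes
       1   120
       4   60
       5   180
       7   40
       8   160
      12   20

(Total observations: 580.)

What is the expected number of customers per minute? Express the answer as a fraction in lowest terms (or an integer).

Total = 580, so P(customers=1) = 120/580, etc.
E[X] = (6/29)·1 + (3/29)·4 + (9/29)·5 + (2/29)·7 + (8/29)·8 + (1/29)·12
     = 153/29

153/29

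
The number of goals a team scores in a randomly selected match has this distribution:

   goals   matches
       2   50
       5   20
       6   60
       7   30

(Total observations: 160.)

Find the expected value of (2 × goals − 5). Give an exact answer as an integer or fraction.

37/8

Total = 160, so P(goals=2) = 50/160, etc.
E[2x-5] = (5/16)·(-1) + (1/8)·5 + (3/8)·7 + (3/16)·9
     = 37/8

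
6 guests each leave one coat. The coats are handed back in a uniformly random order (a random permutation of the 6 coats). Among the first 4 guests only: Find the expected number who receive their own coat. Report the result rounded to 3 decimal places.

Let Xᵢ = 1 if person i gets their own coat. For each i, P(Xᵢ=1) = 1/6.
By linearity of expectation, E[X₁+…+X_4] = 4·(1/6) = 2/3.
≈ 0.667

0.667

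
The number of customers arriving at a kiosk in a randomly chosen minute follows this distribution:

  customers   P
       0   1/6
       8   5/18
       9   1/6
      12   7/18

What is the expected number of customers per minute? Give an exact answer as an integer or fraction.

E[X] = (1/6)·0 + (5/18)·8 + (1/6)·9 + (7/18)·12
     = 151/18

151/18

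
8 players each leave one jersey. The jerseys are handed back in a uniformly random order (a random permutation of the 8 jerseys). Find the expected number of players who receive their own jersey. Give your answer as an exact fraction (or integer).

1

Let Xᵢ = 1 if person i gets their own jersey. For each i, P(Xᵢ=1) = 1/8.
By linearity of expectation, E[X₁+…+X_8] = 8·(1/8) = 1.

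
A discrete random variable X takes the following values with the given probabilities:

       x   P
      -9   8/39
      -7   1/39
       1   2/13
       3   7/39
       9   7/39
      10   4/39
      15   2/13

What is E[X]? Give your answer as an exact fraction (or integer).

47/13

E[X] = (8/39)·(-9) + (1/39)·(-7) + (2/13)·1 + (7/39)·3 + (7/39)·9 + (4/39)·10 + (2/13)·15
     = 47/13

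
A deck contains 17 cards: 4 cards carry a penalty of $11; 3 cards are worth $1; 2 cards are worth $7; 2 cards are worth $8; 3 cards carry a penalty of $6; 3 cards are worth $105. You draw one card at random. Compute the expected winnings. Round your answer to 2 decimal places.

$16.82

E[payout] = (4/17)·(-11) + (3/17)·1 + (2/17)·7 + (2/17)·8 + (3/17)·(-6) + (3/17)·105 = 286/17
≈ $16.82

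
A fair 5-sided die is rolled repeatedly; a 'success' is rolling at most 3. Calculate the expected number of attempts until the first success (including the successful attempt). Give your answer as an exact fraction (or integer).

5/3

For a geometric distribution, E[trials] = 1/p = 1/(3/5) = 5/3.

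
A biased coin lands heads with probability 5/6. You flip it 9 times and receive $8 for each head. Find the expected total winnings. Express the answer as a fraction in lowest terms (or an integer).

E[#heads] = 9·5/6 = 15/2 (linearity over flips).
E[winnings] = 8·15/2 = 60.

$60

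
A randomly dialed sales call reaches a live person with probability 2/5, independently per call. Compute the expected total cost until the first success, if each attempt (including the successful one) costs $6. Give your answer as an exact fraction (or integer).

E[#attempts] = 1/p = 5/2; E[cost] = 6·5/2 = 15.

$15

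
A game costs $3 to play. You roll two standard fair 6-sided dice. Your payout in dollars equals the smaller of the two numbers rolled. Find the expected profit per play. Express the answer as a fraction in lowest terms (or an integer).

-17/36 dollars

Distribution of the smaller of the two numbers rolled: 1 w.p. 11/36, 2 w.p. 1/4, 3 w.p. 7/36, 4 w.p. 5/36, 5 w.p. 1/12, 6 w.p. 1/36
E[payout] = (11/36)·1 + (1/4)·2 + (7/36)·3 + (5/36)·4 + (1/12)·5 + (1/36)·6 = 91/36
Expected profit = 91/36 − 3 = -17/36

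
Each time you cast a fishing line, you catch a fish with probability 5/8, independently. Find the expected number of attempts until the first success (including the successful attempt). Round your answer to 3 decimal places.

1.600

For a geometric distribution, E[trials] = 1/p = 1/(5/8) = 8/5.
≈ 1.600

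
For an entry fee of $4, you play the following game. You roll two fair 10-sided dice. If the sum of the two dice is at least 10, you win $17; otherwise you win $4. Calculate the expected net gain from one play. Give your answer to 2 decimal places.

$8.32

E[payout] = (9/25)·4 + (16/25)·17 = 308/25
Expected profit = 308/25 − 4 = 208/25 ≈ $8.32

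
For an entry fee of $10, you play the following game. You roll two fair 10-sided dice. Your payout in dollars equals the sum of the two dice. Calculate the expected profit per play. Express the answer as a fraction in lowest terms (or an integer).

$1

Distribution of the sum of the two dice: 2 w.p. 1/100, 3 w.p. 1/50, 4 w.p. 3/100, 5 w.p. 1/25, 6 w.p. 1/20, 7 w.p. 3/50, …
E[payout] = (1/100)·2 + (1/50)·3 + (3/100)·4 + (1/25)·5 + (1/20)·6 + (3/50)·7 + (7/100)·8 + (2/25)·9 + (9/100)·10 + (1/10)·11 + (9/100)·12 + (2/25)·13 + (7/100)·14 + (3/50)·15 + (1/20)·16 + (1/25)·17 + (3/100)·18 + (1/50)·19 + (1/100)·20 = 11
Expected profit = 11 − 10 = 1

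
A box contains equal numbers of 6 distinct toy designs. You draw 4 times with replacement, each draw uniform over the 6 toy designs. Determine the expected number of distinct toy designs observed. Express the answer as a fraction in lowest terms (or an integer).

671/216

Let Xⱼ=1 if type j appears at least once. P(Xⱼ=1) = 1 − ((6−1)/6)^4 = 671/1296.
E[#distinct] = 6·671/1296 = 671/216.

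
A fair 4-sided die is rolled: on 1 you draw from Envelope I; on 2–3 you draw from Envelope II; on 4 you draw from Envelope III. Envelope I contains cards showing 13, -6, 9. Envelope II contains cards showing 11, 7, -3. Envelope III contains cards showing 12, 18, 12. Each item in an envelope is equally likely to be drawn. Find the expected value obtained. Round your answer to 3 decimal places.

7.333

E[X | Envelope I] = (13 − 6 + 9)/3 = 16/3
E[X | Envelope II] = (11 + 7 − 3)/3 = 5
E[X | Envelope III] = (12 + 18 + 12)/3 = 14
E[X] = (1/4)·16/3 + (1/2)·5 + (1/4)·14 = 22/3 ≈ 7.333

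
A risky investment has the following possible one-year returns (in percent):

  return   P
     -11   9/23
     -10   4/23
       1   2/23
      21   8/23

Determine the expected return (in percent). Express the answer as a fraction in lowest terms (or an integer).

31/23

E[X] = (9/23)·(-11) + (4/23)·(-10) + (2/23)·1 + (8/23)·21
     = 31/23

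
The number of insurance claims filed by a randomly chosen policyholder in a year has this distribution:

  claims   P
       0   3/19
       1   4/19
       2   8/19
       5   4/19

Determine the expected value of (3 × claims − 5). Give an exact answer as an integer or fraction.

E[3x-5] = (3/19)·(-5) + (4/19)·(-2) + (8/19)·1 + (4/19)·10
     = 25/19

25/19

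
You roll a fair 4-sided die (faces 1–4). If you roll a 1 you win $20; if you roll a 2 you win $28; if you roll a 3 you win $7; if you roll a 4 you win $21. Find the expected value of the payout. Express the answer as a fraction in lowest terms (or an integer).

E[payout] = (1/4)·7 + (1/4)·20 + (1/4)·21 + (1/4)·28 = 19

$19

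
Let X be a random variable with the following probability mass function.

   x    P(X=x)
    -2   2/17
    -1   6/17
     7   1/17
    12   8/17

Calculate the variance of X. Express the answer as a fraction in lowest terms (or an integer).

12006/289

E[X] = (2/17)·(-2) + (6/17)·(-1) + (1/17)·7 + (8/17)·12 = 93/17
E[X²] = (2/17)·4 + (6/17)·1 + (1/17)·49 + (8/17)·144 = 1215/17
Var(X) = 1215/17 − (93/17)² = 12006/289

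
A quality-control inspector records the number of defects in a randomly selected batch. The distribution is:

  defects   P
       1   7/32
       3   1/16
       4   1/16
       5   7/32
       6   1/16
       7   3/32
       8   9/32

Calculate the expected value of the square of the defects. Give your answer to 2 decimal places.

E[X²] = (7/32)·1 + (1/16)·9 + (1/16)·16 + (7/32)·25 + (1/16)·36 + (3/32)·49 + (9/32)·64
     = 1027/32 ≈ 32.09

32.09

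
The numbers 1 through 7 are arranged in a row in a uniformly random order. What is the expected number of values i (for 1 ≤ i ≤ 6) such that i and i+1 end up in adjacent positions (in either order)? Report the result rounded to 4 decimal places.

For each i ∈ {1,…,6}, let Xᵢ = 1 if i and i+1 are adjacent. P(Xᵢ=1) = 2·(7−1)!/7! = 2/7.
By linearity, E[ΣXᵢ] = (6)·(2/7) = 12/7.
≈ 1.7143

1.7143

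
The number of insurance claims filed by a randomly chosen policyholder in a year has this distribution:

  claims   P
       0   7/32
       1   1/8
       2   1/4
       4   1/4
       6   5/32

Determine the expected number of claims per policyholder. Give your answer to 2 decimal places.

E[X] = (7/32)·0 + (1/8)·1 + (1/4)·2 + (1/4)·4 + (5/32)·6
     = 41/16 ≈ 2.56

2.56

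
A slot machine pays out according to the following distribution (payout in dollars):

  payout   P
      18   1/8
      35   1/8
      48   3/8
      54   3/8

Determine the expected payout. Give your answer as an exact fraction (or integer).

E[X] = (1/8)·18 + (1/8)·35 + (3/8)·48 + (3/8)·54
     = 359/8

359/8 dollars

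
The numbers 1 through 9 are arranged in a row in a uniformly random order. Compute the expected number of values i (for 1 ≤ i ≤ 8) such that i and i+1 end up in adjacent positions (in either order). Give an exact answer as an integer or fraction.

16/9

For each i ∈ {1,…,8}, let Xᵢ = 1 if i and i+1 are adjacent. P(Xᵢ=1) = 2·(9−1)!/9! = 2/9.
By linearity, E[ΣXᵢ] = (8)·(2/9) = 16/9.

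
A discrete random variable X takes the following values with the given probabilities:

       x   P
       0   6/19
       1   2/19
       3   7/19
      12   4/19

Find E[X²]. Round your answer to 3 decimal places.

33.737

E[X²] = (6/19)·0 + (2/19)·1 + (7/19)·9 + (4/19)·144
     = 641/19 ≈ 33.737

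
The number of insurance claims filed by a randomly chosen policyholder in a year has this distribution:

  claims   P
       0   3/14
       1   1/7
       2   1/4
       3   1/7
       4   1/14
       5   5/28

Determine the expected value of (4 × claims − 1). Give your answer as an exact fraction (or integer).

E[4x-1] = (3/14)·(-1) + (1/7)·3 + (1/4)·7 + (1/7)·11 + (1/14)·15 + (5/28)·19
     = 8

8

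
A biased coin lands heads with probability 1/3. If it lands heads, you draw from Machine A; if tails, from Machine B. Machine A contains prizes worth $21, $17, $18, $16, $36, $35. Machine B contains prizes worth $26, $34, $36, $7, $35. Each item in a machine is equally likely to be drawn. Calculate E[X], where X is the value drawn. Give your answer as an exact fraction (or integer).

2371/90 dollars

E[X | Machine A] = (21 + 17 + 18 + 16 + 36 + 35)/6 = 143/6
E[X | Machine B] = (26 + 34 + 36 + 7 + 35)/5 = 138/5
E[X] = (1/3)·143/6 + (2/3)·138/5 = 2371/90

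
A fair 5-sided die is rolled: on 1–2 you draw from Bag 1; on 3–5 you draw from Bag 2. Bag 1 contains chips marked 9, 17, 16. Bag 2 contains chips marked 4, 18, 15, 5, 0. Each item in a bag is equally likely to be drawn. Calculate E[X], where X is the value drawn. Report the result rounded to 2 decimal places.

10.64

E[X | Bag 1] = (9 + 17 + 16)/3 = 14
E[X | Bag 2] = (4 + 18 + 15 + 5 + 0)/5 = 42/5
E[X] = (2/5)·14 + (3/5)·42/5 = 266/25 ≈ 10.64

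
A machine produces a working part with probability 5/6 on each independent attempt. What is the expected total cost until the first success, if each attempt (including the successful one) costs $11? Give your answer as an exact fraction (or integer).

E[#attempts] = 1/p = 6/5; E[cost] = 11·6/5 = 66/5.

66/5 dollars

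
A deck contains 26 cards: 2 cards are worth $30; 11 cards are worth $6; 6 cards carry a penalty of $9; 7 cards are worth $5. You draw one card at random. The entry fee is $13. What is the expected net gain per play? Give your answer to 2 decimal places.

E[payout] = (2/26)·30 + (11/26)·6 + (6/26)·(-9) + (7/26)·5 = 107/26
Expected profit = 107/26 − 13 = -231/26 ≈ -$8.88

-$8.88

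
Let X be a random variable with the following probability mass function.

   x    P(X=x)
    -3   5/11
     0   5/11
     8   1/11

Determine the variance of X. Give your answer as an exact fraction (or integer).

1150/121

E[X] = (5/11)·(-3) + (5/11)·0 + (1/11)·8 = -7/11
E[X²] = (5/11)·9 + (5/11)·0 + (1/11)·64 = 109/11
Var(X) = 109/11 − (-7/11)² = 1150/121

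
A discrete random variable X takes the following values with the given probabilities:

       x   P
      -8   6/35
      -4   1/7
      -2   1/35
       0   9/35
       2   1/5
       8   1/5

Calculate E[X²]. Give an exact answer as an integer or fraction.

E[X²] = (6/35)·64 + (1/7)·16 + (1/35)·4 + (9/35)·0 + (1/5)·4 + (1/5)·64
     = 944/35

944/35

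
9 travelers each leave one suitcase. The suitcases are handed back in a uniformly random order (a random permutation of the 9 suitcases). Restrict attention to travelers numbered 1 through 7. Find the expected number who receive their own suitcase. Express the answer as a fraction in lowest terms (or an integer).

7/9

Let Xᵢ = 1 if person i gets their own suitcase. For each i, P(Xᵢ=1) = 1/9.
By linearity of expectation, E[X₁+…+X_7] = 7·(1/9) = 7/9.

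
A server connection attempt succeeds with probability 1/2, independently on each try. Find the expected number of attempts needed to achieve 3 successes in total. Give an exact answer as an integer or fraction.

By linearity (sum of 3 independent geometric waits), E[trials] = 3/p = 3/(1/2) = 6.

6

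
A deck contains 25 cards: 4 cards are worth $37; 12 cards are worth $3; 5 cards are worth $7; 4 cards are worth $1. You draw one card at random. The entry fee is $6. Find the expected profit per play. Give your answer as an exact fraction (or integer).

E[payout] = (4/25)·37 + (12/25)·3 + (5/25)·7 + (4/25)·1 = 223/25
Expected profit = 223/25 − 6 = 73/25

73/25 dollars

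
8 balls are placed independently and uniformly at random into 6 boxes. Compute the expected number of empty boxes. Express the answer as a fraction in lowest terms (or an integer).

390625/279936

Let Xⱼ=1 if box j is empty. P(Xⱼ=1) = ((6-1)/6)^8 = 390625/1679616.
By linearity, E[#empty] = 6·390625/1679616 = 390625/279936.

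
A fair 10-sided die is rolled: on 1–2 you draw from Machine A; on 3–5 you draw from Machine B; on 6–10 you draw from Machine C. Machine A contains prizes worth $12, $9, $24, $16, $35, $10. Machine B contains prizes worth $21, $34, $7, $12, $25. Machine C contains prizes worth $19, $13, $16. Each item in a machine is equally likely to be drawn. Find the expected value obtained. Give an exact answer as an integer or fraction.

2621/150 dollars

E[X | Machine A] = (12 + 9 + 24 + 16 + 35 + 10)/6 = 53/3
E[X | Machine B] = (21 + 34 + 7 + 12 + 25)/5 = 99/5
E[X | Machine C] = (19 + 13 + 16)/3 = 16
E[X] = (1/5)·53/3 + (3/10)·99/5 + (1/2)·16 = 2621/150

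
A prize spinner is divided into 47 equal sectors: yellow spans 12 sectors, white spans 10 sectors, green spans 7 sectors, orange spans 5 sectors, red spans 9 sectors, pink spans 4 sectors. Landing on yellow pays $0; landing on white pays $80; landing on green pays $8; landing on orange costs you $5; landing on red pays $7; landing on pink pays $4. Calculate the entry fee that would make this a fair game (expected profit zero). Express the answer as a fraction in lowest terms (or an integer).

E[payout] = (12/47)·0 + (10/47)·80 + (7/47)·8 + (5/47)·(-5) + (9/47)·7 + (4/47)·4 = 910/47
Fair fee = E[payout] = 910/47

910/47 dollars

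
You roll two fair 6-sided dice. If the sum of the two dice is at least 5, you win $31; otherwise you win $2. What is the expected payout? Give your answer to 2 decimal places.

E[payout] = (1/6)·2 + (5/6)·31 = 157/6
≈ $26.17

$26.17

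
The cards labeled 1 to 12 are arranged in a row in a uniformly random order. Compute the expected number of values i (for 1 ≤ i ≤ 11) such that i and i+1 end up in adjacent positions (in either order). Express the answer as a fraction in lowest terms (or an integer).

For each i ∈ {1,…,11}, let Xᵢ = 1 if i and i+1 are adjacent. P(Xᵢ=1) = 2·(12−1)!/12! = 2/12.
By linearity, E[ΣXᵢ] = (11)·(2/12) = 11/6.

11/6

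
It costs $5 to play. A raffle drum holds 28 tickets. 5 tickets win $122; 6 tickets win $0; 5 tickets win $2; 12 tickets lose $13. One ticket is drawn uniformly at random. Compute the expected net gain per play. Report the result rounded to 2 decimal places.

$11.57

E[payout] = (5/28)·122 + (6/28)·0 + (5/28)·2 + (12/28)·(-13) = 116/7
Expected profit = 116/7 − 5 = 81/7 ≈ $11.57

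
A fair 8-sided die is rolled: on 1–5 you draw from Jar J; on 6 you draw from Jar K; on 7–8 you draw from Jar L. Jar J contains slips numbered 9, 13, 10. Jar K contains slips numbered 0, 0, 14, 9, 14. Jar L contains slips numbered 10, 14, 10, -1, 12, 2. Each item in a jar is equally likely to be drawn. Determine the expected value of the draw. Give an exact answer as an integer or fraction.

191/20

E[X | Jar J] = (9 + 13 + 10)/3 = 32/3
E[X | Jar K] = (0 + 0 + 14 + 9 + 14)/5 = 37/5
E[X | Jar L] = (10 + 14 + 10 − 1 + 12 + 2)/6 = 47/6
E[X] = (5/8)·32/3 + (1/8)·37/5 + (1/4)·47/6 = 191/20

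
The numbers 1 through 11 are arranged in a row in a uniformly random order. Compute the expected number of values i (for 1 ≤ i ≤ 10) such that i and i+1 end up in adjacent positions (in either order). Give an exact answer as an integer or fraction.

For each i ∈ {1,…,10}, let Xᵢ = 1 if i and i+1 are adjacent. P(Xᵢ=1) = 2·(11−1)!/11! = 2/11.
By linearity, E[ΣXᵢ] = (10)·(2/11) = 20/11.

20/11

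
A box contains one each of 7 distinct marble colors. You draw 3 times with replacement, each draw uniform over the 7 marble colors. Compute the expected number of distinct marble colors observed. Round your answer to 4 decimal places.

Let Xⱼ=1 if type j appears at least once. P(Xⱼ=1) = 1 − ((7−1)/7)^3 = 127/343.
E[#distinct] = 7·127/343 = 127/49.
≈ 2.5918

2.5918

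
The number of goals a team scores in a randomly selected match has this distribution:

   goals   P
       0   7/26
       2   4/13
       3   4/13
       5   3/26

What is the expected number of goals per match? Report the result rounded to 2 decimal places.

2.12

E[X] = (7/26)·0 + (4/13)·2 + (4/13)·3 + (3/26)·5
     = 55/26 ≈ 2.12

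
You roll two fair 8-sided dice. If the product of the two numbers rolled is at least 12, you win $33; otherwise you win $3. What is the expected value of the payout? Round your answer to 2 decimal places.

E[payout] = (23/64)·3 + (41/64)·33 = 711/32
≈ $22.22

$22.22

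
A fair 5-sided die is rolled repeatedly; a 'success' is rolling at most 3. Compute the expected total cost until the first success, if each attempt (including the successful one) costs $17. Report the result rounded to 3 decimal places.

$28.333

E[#attempts] = 1/p = 5/3; E[cost] = 17·5/3 = 85/3.
≈ 28.333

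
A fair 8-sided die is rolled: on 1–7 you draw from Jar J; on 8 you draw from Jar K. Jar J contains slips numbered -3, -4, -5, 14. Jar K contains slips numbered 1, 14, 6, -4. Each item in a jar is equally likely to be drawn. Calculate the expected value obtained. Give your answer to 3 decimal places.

E[X | Jar J] = (-3 − 4 − 5 + 14)/4 = 1/2
E[X | Jar K] = (1 + 14 + 6 − 4)/4 = 17/4
E[X] = (7/8)·1/2 + (1/8)·17/4 = 31/32 ≈ 0.969

0.969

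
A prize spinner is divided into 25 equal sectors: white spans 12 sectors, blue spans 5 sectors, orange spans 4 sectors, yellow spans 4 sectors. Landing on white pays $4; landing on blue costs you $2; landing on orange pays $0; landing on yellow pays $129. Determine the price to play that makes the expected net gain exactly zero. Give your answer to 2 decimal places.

E[payout] = (12/25)·4 + (5/25)·(-2) + (4/25)·0 + (4/25)·129 = 554/25
Fair fee = E[payout] = 554/25 ≈ $22.16

$22.16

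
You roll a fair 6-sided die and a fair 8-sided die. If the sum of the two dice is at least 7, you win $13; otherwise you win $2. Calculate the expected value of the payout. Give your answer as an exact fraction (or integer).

153/16 dollars

E[payout] = (5/16)·2 + (11/16)·13 = 153/16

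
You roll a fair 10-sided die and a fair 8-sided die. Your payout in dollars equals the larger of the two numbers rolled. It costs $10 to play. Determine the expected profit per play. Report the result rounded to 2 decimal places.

-$3.45

Distribution of the larger of the two numbers rolled: 1 w.p. 1/80, 2 w.p. 3/80, 3 w.p. 1/16, 4 w.p. 7/80, 5 w.p. 9/80, 6 w.p. 11/80, …
E[payout] = (1/80)·1 + (3/80)·2 + (1/16)·3 + (7/80)·4 + (9/80)·5 + (11/80)·6 + (13/80)·7 + (3/16)·8 + (1/10)·9 + (1/10)·10 = 131/20
Expected profit = 131/20 − 10 = -69/20 ≈ -$3.45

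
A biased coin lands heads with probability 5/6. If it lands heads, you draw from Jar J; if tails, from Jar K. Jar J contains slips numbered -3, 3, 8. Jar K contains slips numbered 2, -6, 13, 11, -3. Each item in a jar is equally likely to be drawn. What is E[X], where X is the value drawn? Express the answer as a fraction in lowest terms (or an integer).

E[X | Jar J] = (-3 + 3 + 8)/3 = 8/3
E[X | Jar K] = (2 − 6 + 13 + 11 − 3)/5 = 17/5
E[X] = (5/6)·8/3 + (1/6)·17/5 = 251/90

251/90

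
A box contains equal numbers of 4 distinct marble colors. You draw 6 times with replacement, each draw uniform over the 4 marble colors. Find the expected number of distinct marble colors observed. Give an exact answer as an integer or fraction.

3367/1024

Let Xⱼ=1 if type j appears at least once. P(Xⱼ=1) = 1 − ((4−1)/4)^6 = 3367/4096.
E[#distinct] = 4·3367/4096 = 3367/1024.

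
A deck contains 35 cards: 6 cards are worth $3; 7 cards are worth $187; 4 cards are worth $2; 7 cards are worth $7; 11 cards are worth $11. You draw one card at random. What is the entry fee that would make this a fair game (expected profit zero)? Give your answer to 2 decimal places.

$43.00

E[payout] = (6/35)·3 + (7/35)·187 + (4/35)·2 + (7/35)·7 + (11/35)·11 = 43
Fair fee = E[payout] = 43 ≈ $43.00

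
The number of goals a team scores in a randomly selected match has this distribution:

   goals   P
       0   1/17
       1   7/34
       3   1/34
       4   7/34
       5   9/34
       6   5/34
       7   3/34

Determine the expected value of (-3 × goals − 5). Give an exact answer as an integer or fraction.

E[-3x-5] = (1/17)·(-5) + (7/34)·(-8) + (1/34)·(-14) + (7/34)·(-17) + (9/34)·(-20) + (5/34)·(-23) + (3/34)·(-26)
     = -286/17

-286/17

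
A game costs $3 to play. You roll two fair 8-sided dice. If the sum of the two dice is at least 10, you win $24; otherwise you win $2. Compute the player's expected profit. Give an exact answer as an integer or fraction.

69/8 dollars

E[payout] = (9/16)·2 + (7/16)·24 = 93/8
Expected profit = 93/8 − 3 = 69/8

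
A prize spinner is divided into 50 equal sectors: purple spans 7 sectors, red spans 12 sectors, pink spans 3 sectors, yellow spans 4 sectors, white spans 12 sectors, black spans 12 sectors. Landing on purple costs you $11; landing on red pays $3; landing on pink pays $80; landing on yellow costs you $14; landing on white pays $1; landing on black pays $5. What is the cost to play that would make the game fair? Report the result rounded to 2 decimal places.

$4.30

E[payout] = (7/50)·(-11) + (12/50)·3 + (3/50)·80 + (4/50)·(-14) + (12/50)·1 + (12/50)·5 = 43/10
Fair fee = E[payout] = 43/10 ≈ $4.30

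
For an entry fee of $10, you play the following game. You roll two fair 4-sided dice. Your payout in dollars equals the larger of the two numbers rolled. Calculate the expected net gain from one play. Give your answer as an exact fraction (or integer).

-55/8 dollars

Distribution of the larger of the two numbers rolled: 1 w.p. 1/16, 2 w.p. 3/16, 3 w.p. 5/16, 4 w.p. 7/16
E[payout] = (1/16)·1 + (3/16)·2 + (5/16)·3 + (7/16)·4 = 25/8
Expected profit = 25/8 − 10 = -55/8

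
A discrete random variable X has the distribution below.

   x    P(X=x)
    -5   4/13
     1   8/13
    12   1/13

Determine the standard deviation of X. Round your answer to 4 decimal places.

E[X] = 0, E[X²] = 252/13
Var(X) = E[X²] − (E[X])² = 252/13 − 0 = 252/13
SD(X) = √(252/13) ≈ 4.4028

4.4028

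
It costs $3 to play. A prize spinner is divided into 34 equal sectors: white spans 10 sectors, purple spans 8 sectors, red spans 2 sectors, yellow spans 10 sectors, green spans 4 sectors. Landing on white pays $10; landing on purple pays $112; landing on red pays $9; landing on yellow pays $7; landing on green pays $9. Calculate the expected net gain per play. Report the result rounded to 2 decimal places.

$29.94

E[payout] = (10/34)·10 + (8/34)·112 + (2/34)·9 + (10/34)·7 + (4/34)·9 = 560/17
Expected profit = 560/17 − 3 = 509/17 ≈ $29.94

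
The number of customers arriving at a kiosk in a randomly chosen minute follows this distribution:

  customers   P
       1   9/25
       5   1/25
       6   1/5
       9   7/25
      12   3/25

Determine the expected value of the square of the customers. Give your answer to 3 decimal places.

48.520

E[X²] = (9/25)·1 + (1/25)·25 + (1/5)·36 + (7/25)·81 + (3/25)·144
     = 1213/25 ≈ 48.520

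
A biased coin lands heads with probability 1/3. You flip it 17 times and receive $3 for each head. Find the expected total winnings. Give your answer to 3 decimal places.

$17.000

E[#heads] = 17·1/3 = 17/3 (linearity over flips).
E[winnings] = 3·17/3 = 17.
≈ 17.000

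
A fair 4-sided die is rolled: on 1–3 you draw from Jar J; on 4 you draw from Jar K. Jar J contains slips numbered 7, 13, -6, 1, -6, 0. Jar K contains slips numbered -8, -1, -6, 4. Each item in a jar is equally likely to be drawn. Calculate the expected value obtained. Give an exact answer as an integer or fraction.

E[X | Jar J] = (7 + 13 − 6 + 1 − 6 + 0)/6 = 3/2
E[X | Jar K] = (-8 − 1 − 6 + 4)/4 = -11/4
E[X] = (3/4)·3/2 + (1/4)·(-11/4) = 7/16

7/16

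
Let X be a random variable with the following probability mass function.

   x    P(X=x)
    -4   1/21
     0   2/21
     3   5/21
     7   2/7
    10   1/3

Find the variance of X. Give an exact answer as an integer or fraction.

E[X] = (1/21)·(-4) + (2/21)·0 + (5/21)·3 + (2/7)·7 + (1/3)·10 = 41/7
E[X²] = (1/21)·16 + (2/21)·0 + (5/21)·9 + (2/7)·49 + (1/3)·100 = 1055/21
Var(X) = 1055/21 − (41/7)² = 2342/147

2342/147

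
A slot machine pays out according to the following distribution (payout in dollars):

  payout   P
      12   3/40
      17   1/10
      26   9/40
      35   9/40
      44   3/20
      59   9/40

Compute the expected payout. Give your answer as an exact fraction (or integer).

E[X] = (3/40)·12 + (1/10)·17 + (9/40)·26 + (9/40)·35 + (3/20)·44 + (9/40)·59
     = 181/5

181/5 dollars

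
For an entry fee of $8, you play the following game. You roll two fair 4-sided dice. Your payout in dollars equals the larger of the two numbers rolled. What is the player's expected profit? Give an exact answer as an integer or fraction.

Distribution of the larger of the two numbers rolled: 1 w.p. 1/16, 2 w.p. 3/16, 3 w.p. 5/16, 4 w.p. 7/16
E[payout] = (1/16)·1 + (3/16)·2 + (5/16)·3 + (7/16)·4 = 25/8
Expected profit = 25/8 − 8 = -39/8

-39/8 dollars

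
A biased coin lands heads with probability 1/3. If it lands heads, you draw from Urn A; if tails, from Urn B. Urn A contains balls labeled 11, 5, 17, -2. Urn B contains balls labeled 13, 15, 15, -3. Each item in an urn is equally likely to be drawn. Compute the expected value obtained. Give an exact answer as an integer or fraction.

37/4

E[X | Urn A] = (11 + 5 + 17 − 2)/4 = 31/4
E[X | Urn B] = (13 + 15 + 15 − 3)/4 = 10
E[X] = (1/3)·31/4 + (2/3)·10 = 37/4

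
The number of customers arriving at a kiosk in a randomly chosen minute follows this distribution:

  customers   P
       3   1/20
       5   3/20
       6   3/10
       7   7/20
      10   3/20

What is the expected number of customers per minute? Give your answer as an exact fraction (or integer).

133/20

E[X] = (1/20)·3 + (3/20)·5 + (3/10)·6 + (7/20)·7 + (3/20)·10
     = 133/20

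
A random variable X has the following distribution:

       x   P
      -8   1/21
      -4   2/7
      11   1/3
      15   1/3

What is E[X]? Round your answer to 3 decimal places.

E[X] = (1/21)·(-8) + (2/7)·(-4) + (1/3)·11 + (1/3)·15
     = 50/7 ≈ 7.143

7.143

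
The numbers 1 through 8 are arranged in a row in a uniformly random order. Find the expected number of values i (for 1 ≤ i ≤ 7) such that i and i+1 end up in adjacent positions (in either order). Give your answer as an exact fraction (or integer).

7/4

For each i ∈ {1,…,7}, let Xᵢ = 1 if i and i+1 are adjacent. P(Xᵢ=1) = 2·(8−1)!/8! = 2/8.
By linearity, E[ΣXᵢ] = (7)·(2/8) = 7/4.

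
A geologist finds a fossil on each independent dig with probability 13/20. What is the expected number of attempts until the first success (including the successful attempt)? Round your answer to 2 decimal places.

1.54

For a geometric distribution, E[trials] = 1/p = 1/(13/20) = 20/13.
≈ 1.54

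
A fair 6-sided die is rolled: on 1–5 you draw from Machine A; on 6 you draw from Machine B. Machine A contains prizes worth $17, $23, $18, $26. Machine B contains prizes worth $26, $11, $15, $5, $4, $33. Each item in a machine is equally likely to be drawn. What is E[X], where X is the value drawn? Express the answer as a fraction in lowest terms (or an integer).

E[X | Machine A] = (17 + 23 + 18 + 26)/4 = 21
E[X | Machine B] = (26 + 11 + 15 + 5 + 4 + 33)/6 = 47/3
E[X] = (5/6)·21 + (1/6)·47/3 = 181/9

181/9 dollars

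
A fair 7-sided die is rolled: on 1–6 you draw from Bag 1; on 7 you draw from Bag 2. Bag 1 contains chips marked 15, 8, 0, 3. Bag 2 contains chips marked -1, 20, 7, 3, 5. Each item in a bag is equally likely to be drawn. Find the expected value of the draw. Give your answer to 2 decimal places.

6.54

E[X | Bag 1] = (15 + 8 + 0 + 3)/4 = 13/2
E[X | Bag 2] = (-1 + 20 + 7 + 3 + 5)/5 = 34/5
E[X] = (6/7)·13/2 + (1/7)·34/5 = 229/35 ≈ 6.54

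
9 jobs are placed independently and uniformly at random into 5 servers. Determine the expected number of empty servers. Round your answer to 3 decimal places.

0.671

Let Xⱼ=1 if server j is empty. P(Xⱼ=1) = ((5-1)/5)^9 = 262144/1953125.
By linearity, E[#empty] = 5·262144/1953125 = 262144/390625.
≈ 0.671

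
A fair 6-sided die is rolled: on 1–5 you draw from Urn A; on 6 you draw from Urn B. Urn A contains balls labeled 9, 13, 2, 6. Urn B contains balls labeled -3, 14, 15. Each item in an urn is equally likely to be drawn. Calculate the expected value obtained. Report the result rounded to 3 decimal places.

7.694

E[X | Urn A] = (9 + 13 + 2 + 6)/4 = 15/2
E[X | Urn B] = (-3 + 14 + 15)/3 = 26/3
E[X] = (5/6)·15/2 + (1/6)·26/3 = 277/36 ≈ 7.694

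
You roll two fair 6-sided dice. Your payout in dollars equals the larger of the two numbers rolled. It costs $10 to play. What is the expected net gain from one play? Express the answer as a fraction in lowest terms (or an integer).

Distribution of the larger of the two numbers rolled: 1 w.p. 1/36, 2 w.p. 1/12, 3 w.p. 5/36, 4 w.p. 7/36, 5 w.p. 1/4, 6 w.p. 11/36
E[payout] = (1/36)·1 + (1/12)·2 + (5/36)·3 + (7/36)·4 + (1/4)·5 + (11/36)·6 = 161/36
Expected profit = 161/36 − 10 = -199/36

-199/36 dollars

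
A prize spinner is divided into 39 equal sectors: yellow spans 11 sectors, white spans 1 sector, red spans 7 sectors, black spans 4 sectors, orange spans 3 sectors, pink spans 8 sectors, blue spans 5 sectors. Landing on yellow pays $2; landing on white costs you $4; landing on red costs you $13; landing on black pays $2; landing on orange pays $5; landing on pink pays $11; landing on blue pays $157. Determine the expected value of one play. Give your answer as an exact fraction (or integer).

E[payout] = (11/39)·2 + (1/39)·(-4) + (7/39)·(-13) + (4/39)·2 + (3/39)·5 + (8/39)·11 + (5/39)·157 = 823/39

823/39 dollars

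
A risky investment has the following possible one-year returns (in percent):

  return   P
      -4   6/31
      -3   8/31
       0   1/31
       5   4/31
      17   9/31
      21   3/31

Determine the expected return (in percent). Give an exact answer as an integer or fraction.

E[X] = (6/31)·(-4) + (8/31)·(-3) + (1/31)·0 + (4/31)·5 + (9/31)·17 + (3/31)·21
     = 188/31

188/31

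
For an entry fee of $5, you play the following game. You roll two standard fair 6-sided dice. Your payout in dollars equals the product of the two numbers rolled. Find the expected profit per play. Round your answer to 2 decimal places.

$7.25

Distribution of the product of the two numbers rolled: 1 w.p. 1/36, 2 w.p. 1/18, 3 w.p. 1/18, 4 w.p. 1/12, 5 w.p. 1/18, 6 w.p. 1/9, …
E[payout] = (1/36)·1 + (1/18)·2 + (1/18)·3 + (1/12)·4 + (1/18)·5 + (1/9)·6 + (1/18)·8 + (1/36)·9 + (1/18)·10 + (1/9)·12 + (1/18)·15 + (1/36)·16 + (1/18)·18 + (1/18)·20 + (1/18)·24 + (1/36)·25 + (1/18)·30 + (1/36)·36 = 49/4
Expected profit = 49/4 − 5 = 29/4 ≈ $7.25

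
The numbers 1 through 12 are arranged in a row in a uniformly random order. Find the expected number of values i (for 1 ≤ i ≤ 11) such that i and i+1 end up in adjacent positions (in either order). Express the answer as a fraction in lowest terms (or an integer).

For each i ∈ {1,…,11}, let Xᵢ = 1 if i and i+1 are adjacent. P(Xᵢ=1) = 2·(12−1)!/12! = 2/12.
By linearity, E[ΣXᵢ] = (11)·(2/12) = 11/6.

11/6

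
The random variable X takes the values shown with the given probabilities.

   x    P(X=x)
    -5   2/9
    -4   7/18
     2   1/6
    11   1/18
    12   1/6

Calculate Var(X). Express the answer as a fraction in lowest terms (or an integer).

E[X] = (2/9)·(-5) + (7/18)·(-4) + (1/6)·2 + (1/18)·11 + (1/6)·12 = 5/18
E[X²] = (2/9)·25 + (7/18)·16 + (1/6)·4 + (1/18)·121 + (1/6)·144 = 259/6
Var(X) = 259/6 − (5/18)² = 13961/324

13961/324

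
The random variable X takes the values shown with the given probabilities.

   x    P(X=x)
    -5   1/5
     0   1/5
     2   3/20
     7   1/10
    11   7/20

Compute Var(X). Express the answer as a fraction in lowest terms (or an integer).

E[X] = (1/5)·(-5) + (1/5)·0 + (3/20)·2 + (1/10)·7 + (7/20)·11 = 77/20
E[X²] = (1/5)·25 + (1/5)·0 + (3/20)·4 + (1/10)·49 + (7/20)·121 = 1057/20
Var(X) = 1057/20 − (77/20)² = 15211/400

15211/400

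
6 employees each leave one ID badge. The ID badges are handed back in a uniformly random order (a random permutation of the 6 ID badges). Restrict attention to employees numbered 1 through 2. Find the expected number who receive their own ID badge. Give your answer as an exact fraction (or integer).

1/3

Let Xᵢ = 1 if person i gets their own ID badge. For each i, P(Xᵢ=1) = 1/6.
By linearity of expectation, E[X₁+…+X_2] = 2·(1/6) = 1/3.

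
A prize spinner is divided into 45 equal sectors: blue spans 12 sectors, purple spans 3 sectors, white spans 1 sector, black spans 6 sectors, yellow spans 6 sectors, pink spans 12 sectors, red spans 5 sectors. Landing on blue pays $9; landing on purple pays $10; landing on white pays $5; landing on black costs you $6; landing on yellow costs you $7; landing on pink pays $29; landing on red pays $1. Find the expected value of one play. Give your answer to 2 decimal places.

E[payout] = (12/45)·9 + (3/45)·10 + (1/45)·5 + (6/45)·(-6) + (6/45)·(-7) + (12/45)·29 + (5/45)·1 = 418/45
≈ $9.29

$9.29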